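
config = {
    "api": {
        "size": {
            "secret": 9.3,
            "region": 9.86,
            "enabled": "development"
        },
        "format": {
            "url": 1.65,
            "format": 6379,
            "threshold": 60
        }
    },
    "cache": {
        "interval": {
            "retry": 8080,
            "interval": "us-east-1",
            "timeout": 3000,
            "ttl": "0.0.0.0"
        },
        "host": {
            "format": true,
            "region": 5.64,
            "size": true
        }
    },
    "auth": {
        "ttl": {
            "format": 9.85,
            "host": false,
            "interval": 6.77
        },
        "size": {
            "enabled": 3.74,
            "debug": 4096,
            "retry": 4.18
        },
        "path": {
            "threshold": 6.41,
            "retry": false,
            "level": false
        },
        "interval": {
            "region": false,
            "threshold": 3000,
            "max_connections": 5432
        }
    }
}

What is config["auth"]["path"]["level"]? False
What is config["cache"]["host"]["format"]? True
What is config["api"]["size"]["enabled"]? "development"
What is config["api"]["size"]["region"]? 9.86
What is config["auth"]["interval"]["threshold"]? 3000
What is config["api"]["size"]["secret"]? 9.3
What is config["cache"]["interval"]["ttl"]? "0.0.0.0"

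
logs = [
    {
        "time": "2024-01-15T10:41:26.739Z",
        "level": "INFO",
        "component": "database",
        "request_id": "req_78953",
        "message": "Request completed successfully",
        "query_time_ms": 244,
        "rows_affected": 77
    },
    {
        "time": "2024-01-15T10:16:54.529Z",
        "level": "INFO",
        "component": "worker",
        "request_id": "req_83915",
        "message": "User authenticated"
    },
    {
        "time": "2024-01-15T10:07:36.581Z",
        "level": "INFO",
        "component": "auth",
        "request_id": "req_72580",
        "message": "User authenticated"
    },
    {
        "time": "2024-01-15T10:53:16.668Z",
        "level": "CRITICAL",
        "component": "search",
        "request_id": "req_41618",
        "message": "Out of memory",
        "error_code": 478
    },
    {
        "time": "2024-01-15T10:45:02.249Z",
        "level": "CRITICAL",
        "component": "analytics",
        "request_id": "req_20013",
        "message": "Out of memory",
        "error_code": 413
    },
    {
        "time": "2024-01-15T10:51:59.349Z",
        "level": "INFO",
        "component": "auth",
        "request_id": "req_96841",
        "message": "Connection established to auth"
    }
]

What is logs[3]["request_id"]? "req_41618"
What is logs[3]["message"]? "Out of memory"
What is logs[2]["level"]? "INFO"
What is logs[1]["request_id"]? "req_83915"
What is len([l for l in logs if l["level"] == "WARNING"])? 0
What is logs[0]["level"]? "INFO"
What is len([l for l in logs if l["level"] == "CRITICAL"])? 2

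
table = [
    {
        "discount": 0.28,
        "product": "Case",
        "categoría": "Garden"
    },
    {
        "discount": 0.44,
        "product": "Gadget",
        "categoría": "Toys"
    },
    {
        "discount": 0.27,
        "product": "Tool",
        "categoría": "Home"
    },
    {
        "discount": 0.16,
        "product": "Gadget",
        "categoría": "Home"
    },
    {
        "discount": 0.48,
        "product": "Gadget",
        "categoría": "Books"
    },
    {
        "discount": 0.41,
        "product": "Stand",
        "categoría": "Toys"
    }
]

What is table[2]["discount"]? 0.27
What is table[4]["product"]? "Gadget"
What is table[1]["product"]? "Gadget"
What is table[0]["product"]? "Case"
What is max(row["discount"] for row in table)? 0.48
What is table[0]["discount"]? 0.28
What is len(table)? 6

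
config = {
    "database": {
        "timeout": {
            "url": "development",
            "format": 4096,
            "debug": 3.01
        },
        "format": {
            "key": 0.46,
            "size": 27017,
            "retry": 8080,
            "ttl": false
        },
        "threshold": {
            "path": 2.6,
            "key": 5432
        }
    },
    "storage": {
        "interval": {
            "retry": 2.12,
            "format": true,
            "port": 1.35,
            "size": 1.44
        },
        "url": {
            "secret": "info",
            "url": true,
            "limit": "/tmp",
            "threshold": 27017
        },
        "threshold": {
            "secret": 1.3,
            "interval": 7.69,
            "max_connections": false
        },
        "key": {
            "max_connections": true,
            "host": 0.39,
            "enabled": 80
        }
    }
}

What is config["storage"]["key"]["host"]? 0.39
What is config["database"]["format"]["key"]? 0.46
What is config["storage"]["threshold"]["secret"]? 1.3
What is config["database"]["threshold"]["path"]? 2.6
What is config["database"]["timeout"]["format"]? 4096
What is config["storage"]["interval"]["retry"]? 2.12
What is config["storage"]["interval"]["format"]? True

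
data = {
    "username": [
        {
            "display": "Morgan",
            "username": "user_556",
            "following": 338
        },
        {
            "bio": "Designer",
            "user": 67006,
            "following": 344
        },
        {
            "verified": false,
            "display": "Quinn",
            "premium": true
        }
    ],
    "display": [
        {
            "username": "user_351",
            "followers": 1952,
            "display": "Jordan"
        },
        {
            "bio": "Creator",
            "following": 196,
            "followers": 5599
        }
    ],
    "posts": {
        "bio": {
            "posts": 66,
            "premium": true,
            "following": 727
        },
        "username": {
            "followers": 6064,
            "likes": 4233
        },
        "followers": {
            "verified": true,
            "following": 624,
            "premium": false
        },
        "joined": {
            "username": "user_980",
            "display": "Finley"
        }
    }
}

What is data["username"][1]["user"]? 67006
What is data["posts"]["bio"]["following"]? 727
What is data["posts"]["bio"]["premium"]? True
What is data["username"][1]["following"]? 344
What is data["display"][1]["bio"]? "Creator"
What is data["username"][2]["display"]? "Quinn"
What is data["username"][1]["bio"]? "Designer"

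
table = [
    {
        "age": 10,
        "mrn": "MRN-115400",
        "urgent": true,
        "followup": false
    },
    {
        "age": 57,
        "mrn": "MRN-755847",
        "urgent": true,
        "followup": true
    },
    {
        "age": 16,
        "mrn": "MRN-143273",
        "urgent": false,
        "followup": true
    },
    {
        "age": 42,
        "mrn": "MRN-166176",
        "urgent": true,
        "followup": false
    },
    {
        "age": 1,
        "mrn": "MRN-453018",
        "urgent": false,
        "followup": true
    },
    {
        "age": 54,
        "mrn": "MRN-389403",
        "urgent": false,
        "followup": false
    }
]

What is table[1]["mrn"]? "MRN-755847"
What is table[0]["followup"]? False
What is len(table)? 6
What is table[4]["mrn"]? "MRN-453018"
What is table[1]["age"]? 57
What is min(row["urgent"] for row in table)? False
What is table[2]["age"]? 16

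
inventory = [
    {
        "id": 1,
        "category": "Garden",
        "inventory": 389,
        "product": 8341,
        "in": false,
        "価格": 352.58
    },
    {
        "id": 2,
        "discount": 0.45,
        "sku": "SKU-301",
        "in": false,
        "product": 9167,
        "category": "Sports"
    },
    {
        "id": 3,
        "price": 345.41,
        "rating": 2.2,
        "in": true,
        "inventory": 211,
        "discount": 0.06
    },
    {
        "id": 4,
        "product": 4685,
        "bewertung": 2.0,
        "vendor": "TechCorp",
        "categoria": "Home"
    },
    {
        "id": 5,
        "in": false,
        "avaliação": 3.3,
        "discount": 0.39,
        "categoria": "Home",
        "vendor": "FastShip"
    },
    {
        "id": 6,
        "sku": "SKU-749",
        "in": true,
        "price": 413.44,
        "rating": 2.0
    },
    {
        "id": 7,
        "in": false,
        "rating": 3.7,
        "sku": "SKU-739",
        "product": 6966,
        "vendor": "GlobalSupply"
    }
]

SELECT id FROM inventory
[1, 2, 3, 4, 5, 6, 7]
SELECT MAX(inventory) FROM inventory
389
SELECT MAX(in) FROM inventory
True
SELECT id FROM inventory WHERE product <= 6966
[4, 7]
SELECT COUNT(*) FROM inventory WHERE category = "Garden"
1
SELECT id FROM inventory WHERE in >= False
[1, 2, 3, 5, 6, 7]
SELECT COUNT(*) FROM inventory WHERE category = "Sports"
1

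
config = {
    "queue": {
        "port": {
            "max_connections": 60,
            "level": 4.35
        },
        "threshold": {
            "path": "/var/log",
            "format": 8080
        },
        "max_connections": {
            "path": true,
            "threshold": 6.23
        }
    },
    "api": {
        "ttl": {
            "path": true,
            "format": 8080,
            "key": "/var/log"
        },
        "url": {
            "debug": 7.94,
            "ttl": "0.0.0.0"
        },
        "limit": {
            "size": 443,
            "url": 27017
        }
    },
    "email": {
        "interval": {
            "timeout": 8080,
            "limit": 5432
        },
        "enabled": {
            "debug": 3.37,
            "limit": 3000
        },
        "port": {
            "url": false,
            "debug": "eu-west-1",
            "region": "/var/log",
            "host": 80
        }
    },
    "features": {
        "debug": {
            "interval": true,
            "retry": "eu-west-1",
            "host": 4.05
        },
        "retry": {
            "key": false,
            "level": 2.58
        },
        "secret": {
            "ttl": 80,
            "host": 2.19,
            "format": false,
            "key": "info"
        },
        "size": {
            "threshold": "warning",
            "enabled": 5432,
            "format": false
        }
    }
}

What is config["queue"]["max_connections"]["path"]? True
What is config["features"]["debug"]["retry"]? "eu-west-1"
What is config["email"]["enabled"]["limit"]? 3000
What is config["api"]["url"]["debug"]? 7.94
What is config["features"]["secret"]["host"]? 2.19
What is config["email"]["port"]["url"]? False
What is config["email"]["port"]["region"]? "/var/log"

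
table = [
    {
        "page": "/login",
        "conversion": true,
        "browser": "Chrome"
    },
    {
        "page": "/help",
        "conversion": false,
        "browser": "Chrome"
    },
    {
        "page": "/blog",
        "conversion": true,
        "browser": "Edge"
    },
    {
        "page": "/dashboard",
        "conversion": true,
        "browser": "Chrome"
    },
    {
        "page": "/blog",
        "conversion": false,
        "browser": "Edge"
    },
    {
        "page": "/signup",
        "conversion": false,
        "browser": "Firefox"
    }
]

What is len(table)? 6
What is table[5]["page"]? "/signup"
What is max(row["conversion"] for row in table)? True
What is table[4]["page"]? "/blog"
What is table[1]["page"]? "/help"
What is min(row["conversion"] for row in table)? False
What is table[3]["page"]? "/dashboard"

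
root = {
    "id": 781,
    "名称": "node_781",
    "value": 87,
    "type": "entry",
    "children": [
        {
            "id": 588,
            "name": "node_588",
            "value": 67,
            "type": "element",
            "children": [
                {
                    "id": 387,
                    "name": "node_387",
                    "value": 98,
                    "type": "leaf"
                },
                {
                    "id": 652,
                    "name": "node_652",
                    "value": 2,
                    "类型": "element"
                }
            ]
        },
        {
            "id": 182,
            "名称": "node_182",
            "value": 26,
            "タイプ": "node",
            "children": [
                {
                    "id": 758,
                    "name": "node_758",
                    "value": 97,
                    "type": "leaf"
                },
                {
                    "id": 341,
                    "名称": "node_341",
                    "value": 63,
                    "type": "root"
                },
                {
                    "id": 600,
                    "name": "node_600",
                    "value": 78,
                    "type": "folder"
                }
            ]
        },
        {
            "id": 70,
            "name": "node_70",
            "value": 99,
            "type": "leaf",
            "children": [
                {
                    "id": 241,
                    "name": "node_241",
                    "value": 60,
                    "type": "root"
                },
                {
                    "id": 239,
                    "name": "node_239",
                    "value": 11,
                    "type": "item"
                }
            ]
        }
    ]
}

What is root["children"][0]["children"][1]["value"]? 2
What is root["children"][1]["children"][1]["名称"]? "node_341"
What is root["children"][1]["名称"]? "node_182"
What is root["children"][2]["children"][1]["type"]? "item"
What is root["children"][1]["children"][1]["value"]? 63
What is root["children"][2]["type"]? "leaf"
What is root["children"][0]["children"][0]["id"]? 387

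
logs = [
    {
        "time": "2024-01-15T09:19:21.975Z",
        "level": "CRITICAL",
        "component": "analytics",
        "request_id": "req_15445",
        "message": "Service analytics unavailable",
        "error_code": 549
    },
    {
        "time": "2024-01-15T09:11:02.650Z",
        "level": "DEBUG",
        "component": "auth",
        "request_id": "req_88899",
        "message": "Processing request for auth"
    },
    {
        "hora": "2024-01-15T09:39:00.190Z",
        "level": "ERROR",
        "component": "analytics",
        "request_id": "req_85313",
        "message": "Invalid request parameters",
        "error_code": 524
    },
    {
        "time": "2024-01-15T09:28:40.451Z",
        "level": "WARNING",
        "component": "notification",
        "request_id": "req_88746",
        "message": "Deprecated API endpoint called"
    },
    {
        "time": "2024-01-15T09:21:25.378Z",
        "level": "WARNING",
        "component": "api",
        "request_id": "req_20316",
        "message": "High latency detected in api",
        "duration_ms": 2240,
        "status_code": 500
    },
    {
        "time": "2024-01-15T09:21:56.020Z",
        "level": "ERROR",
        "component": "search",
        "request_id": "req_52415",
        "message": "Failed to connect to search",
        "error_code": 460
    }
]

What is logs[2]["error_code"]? 524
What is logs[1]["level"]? "DEBUG"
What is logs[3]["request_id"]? "req_88746"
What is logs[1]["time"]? "2024-01-15T09:11:02.650Z"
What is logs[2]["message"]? "Invalid request parameters"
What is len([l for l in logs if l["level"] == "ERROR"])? 2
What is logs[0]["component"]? "analytics"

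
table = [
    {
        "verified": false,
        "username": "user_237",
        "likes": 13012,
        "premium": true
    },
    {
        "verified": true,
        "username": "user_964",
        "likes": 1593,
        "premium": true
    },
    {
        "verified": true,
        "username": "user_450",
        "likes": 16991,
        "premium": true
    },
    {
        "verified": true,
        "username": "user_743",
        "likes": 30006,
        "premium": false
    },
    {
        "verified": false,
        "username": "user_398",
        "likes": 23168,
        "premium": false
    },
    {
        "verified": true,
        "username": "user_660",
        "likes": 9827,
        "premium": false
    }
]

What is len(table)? 6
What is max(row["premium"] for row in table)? True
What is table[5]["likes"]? 9827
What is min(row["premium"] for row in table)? False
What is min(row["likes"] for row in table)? 1593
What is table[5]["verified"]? True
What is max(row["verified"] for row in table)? True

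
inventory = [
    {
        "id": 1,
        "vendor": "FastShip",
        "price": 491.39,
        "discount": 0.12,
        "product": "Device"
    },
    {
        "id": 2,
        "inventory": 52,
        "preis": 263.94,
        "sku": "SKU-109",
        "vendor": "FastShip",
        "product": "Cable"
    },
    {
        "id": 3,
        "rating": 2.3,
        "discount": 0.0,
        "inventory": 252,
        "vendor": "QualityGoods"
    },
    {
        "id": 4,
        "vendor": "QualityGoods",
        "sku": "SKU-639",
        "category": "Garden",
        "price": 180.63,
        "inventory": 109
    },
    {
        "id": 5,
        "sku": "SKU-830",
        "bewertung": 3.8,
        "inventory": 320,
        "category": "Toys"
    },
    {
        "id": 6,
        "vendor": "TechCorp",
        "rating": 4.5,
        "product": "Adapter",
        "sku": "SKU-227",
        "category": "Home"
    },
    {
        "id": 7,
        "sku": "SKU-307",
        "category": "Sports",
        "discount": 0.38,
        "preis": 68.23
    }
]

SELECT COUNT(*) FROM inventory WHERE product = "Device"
1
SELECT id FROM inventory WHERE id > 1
[2, 3, 4, 5, 6, 7]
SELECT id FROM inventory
[1, 2, 3, 4, 5, 6, 7]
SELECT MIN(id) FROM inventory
1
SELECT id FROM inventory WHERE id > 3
[4, 5, 6, 7]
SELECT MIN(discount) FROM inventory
0.0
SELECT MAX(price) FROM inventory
491.39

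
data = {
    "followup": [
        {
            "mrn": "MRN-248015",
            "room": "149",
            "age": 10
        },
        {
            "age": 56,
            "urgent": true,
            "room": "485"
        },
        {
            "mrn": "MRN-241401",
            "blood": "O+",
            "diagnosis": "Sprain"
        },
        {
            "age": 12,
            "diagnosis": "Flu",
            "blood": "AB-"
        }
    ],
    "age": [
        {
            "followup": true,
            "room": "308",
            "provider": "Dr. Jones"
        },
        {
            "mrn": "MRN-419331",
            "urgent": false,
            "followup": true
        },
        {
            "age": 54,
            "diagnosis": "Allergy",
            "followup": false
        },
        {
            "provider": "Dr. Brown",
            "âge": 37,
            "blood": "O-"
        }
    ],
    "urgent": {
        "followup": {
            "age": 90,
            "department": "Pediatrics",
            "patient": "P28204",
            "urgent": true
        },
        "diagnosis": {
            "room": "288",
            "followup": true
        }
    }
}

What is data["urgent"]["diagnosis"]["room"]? "288"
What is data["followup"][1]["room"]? "485"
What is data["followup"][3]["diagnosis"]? "Flu"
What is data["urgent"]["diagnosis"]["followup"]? True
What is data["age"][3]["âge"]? 37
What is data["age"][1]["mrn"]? "MRN-419331"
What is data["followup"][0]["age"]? 10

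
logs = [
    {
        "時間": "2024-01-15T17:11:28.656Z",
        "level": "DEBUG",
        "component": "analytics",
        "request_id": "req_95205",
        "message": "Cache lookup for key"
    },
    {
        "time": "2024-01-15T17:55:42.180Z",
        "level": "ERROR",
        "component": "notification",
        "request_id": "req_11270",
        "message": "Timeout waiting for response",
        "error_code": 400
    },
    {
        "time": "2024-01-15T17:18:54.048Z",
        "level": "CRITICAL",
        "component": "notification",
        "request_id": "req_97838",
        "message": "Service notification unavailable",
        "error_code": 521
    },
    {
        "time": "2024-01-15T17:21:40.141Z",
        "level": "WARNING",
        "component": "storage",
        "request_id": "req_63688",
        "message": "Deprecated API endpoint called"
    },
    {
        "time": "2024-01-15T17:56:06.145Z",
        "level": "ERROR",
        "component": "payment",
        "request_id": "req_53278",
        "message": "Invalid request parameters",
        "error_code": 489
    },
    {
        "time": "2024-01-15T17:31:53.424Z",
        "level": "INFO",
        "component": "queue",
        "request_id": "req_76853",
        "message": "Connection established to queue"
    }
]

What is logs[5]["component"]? "queue"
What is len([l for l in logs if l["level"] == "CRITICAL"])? 1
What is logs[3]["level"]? "WARNING"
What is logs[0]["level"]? "DEBUG"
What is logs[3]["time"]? "2024-01-15T17:21:40.141Z"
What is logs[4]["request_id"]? "req_53278"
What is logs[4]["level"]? "ERROR"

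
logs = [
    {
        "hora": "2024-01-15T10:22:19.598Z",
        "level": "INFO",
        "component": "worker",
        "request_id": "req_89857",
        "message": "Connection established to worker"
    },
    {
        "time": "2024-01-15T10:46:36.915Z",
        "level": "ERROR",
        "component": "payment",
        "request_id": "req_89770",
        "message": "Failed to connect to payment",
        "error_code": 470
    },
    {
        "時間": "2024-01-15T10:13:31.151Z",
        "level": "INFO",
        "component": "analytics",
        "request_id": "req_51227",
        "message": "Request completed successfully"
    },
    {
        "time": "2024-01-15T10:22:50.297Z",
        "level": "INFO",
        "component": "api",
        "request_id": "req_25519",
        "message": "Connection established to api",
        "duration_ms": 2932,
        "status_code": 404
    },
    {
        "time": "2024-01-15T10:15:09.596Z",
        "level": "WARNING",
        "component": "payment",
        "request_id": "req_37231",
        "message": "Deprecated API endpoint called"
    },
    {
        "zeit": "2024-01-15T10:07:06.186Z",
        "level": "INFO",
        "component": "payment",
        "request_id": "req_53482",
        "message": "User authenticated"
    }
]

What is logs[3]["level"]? "INFO"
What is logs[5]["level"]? "INFO"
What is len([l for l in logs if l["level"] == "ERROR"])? 1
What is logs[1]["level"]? "ERROR"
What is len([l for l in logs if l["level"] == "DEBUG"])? 0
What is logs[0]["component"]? "worker"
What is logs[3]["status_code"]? 404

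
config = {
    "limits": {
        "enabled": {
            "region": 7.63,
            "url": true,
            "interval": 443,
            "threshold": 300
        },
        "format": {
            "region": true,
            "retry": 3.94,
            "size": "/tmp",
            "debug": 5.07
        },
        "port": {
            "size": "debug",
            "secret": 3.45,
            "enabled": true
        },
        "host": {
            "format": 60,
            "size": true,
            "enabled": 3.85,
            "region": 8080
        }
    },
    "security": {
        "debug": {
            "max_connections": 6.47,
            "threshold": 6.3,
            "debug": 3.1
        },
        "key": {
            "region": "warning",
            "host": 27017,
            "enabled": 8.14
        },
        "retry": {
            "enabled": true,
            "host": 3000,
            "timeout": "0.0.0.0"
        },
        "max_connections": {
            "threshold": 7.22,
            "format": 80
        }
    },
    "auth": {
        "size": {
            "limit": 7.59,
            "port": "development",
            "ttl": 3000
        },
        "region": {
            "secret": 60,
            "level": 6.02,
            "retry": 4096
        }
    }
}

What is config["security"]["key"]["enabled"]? 8.14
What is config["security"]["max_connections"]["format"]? 80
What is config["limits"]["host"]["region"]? 8080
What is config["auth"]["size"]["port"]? "development"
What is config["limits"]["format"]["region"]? True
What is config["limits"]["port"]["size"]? "debug"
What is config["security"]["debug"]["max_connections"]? 6.47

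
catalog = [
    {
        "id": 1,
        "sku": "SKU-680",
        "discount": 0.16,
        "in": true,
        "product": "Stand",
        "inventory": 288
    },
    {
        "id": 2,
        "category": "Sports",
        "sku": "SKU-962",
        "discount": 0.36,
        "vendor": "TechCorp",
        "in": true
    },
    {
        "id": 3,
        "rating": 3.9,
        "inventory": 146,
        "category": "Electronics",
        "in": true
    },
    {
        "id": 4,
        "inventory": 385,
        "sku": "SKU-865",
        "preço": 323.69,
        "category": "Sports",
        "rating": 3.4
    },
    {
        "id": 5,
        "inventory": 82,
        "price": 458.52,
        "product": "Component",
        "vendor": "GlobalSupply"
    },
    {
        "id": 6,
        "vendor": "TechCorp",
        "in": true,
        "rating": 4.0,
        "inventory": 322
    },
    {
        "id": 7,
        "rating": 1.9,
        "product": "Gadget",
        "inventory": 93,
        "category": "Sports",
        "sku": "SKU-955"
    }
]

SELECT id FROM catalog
[1, 2, 3, 4, 5, 6, 7]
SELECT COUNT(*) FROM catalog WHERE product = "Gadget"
1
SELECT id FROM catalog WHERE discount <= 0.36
[1, 2]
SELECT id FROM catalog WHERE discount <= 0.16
[1]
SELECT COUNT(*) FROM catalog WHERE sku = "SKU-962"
1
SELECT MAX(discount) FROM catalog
0.36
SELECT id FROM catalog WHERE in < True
[]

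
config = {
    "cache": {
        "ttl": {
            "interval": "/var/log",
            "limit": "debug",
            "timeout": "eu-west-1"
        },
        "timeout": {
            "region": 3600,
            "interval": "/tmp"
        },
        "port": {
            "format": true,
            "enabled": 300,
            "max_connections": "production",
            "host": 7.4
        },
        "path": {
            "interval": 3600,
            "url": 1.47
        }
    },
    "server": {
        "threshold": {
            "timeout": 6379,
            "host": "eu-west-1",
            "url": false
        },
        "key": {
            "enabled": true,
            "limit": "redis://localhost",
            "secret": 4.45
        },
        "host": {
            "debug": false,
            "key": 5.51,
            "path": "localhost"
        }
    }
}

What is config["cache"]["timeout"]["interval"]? "/tmp"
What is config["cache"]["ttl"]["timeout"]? "eu-west-1"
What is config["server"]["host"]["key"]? 5.51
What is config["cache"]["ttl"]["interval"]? "/var/log"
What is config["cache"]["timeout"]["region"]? 3600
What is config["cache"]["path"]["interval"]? 3600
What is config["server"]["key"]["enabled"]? True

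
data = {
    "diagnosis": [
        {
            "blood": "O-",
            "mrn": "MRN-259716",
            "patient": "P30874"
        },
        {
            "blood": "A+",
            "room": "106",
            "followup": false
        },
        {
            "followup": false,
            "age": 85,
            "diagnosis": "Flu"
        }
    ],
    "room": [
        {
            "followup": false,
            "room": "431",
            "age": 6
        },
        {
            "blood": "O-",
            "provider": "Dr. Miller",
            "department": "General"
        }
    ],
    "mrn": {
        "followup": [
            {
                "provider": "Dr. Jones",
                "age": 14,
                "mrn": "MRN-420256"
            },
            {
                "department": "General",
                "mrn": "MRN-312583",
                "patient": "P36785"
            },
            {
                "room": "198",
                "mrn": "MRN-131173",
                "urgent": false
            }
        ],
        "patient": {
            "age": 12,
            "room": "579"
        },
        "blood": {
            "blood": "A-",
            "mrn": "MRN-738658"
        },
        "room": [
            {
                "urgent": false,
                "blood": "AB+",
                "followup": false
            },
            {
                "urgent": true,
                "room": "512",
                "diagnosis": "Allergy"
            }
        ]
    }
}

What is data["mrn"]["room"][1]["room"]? "512"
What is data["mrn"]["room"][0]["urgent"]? False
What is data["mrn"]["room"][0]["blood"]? "AB+"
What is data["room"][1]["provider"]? "Dr. Miller"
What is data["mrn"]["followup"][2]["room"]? "198"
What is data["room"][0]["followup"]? False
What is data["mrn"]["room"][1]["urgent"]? True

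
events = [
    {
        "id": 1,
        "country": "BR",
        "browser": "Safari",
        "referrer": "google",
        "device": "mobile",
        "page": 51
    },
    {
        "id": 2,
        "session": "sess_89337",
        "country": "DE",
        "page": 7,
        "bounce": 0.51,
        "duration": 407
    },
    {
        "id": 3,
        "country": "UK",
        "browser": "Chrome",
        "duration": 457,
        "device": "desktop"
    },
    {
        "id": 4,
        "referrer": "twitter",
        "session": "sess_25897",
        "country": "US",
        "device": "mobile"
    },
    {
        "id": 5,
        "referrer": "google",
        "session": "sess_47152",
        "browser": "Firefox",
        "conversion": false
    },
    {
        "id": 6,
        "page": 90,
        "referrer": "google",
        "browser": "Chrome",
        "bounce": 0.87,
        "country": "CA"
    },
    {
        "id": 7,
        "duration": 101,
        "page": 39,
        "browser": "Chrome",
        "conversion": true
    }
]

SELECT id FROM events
[1, 2, 3, 4, 5, 6, 7]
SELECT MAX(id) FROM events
7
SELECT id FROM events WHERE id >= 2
[2, 3, 4, 5, 6, 7]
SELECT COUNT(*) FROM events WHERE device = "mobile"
2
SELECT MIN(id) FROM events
1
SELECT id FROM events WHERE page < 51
[2, 7]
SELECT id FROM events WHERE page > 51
[6]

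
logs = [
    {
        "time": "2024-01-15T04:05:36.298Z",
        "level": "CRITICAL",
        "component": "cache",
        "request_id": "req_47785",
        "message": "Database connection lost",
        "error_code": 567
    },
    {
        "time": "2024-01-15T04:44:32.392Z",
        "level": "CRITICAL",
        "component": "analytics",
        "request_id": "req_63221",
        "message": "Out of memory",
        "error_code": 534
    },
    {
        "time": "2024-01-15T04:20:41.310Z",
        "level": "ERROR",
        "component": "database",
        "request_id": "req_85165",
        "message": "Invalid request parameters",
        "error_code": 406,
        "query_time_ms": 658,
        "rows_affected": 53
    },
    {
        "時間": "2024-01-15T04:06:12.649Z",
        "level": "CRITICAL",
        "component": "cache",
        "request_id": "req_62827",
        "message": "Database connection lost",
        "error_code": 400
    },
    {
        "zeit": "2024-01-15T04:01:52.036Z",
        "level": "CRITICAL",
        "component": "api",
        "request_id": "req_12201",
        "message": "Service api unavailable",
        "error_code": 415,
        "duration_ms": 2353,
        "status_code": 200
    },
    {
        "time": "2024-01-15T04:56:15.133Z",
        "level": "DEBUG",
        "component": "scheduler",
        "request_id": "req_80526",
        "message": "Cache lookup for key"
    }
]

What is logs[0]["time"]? "2024-01-15T04:05:36.298Z"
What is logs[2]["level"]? "ERROR"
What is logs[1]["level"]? "CRITICAL"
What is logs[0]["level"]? "CRITICAL"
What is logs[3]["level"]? "CRITICAL"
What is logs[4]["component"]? "api"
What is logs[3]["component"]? "cache"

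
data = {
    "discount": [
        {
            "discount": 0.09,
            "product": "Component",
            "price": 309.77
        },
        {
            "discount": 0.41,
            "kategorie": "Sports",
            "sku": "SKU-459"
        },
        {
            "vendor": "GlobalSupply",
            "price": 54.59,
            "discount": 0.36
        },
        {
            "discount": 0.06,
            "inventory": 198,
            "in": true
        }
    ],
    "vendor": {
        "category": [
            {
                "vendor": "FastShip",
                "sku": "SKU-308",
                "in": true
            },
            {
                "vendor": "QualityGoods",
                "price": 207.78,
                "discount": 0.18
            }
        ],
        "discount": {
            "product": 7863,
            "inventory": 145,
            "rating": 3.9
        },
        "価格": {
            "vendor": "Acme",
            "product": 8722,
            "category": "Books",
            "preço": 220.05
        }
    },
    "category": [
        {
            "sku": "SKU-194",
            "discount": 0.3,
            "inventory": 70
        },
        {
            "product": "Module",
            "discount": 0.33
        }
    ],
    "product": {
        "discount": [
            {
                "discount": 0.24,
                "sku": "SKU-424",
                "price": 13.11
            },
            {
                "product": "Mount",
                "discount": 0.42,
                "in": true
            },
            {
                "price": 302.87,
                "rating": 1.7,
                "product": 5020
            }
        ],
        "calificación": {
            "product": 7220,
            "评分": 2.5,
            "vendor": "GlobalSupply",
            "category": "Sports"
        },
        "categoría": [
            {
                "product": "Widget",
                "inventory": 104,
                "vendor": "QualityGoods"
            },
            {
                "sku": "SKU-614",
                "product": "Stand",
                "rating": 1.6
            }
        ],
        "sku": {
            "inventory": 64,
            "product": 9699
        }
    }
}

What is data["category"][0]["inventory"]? 70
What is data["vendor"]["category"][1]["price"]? 207.78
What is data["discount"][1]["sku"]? "SKU-459"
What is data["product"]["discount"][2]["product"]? 5020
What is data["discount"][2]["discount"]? 0.36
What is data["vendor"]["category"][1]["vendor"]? "QualityGoods"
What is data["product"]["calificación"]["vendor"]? "GlobalSupply"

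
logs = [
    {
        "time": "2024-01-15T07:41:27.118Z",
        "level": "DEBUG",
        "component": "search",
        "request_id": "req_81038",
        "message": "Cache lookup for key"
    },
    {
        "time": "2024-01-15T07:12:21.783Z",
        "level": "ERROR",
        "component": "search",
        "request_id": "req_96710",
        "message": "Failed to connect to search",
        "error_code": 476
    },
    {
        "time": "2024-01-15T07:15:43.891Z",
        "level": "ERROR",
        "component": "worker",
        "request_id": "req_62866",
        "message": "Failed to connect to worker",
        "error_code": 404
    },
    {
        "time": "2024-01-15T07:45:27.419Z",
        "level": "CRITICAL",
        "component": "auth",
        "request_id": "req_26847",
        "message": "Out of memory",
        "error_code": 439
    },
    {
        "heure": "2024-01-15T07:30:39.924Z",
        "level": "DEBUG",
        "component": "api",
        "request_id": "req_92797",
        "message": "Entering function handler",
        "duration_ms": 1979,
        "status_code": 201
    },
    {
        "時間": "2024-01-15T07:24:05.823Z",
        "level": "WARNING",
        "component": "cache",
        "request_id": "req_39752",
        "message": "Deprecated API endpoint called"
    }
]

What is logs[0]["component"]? "search"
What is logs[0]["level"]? "DEBUG"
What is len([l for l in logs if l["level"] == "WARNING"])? 1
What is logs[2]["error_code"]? 404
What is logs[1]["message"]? "Failed to connect to search"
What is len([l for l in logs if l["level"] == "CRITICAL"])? 1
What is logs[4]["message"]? "Entering function handler"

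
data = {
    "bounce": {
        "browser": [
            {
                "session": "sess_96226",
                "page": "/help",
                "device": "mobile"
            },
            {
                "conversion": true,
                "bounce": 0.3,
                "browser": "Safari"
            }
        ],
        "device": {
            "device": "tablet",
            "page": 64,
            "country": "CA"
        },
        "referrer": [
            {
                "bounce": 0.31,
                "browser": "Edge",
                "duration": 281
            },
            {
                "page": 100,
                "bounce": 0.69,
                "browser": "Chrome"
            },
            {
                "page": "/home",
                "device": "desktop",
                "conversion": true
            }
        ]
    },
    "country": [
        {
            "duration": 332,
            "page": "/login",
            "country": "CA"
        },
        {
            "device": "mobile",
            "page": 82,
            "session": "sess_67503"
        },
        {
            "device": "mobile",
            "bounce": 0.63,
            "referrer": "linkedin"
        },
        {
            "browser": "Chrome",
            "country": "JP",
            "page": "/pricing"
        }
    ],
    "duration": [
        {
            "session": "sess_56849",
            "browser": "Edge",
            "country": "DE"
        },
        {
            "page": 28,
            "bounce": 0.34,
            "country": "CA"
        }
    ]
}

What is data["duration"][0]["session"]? "sess_56849"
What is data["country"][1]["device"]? "mobile"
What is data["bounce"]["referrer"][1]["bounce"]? 0.69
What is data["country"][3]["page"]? "/pricing"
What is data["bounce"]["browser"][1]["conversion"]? True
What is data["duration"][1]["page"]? 28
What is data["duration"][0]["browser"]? "Edge"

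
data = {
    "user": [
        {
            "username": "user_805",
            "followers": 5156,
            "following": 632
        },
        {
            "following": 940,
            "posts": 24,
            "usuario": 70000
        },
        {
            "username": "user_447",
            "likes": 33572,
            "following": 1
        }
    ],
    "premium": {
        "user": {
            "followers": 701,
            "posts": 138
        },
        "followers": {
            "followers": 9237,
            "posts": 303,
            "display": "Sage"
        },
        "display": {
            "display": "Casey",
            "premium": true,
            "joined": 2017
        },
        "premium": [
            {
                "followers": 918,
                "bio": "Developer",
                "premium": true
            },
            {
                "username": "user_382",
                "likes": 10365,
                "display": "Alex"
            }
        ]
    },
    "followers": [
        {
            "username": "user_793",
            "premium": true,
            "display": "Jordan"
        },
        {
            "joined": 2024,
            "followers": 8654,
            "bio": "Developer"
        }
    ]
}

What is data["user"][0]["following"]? 632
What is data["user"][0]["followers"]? 5156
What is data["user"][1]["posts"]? 24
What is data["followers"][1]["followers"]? 8654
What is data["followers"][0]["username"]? "user_793"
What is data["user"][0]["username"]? "user_805"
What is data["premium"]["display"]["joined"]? 2017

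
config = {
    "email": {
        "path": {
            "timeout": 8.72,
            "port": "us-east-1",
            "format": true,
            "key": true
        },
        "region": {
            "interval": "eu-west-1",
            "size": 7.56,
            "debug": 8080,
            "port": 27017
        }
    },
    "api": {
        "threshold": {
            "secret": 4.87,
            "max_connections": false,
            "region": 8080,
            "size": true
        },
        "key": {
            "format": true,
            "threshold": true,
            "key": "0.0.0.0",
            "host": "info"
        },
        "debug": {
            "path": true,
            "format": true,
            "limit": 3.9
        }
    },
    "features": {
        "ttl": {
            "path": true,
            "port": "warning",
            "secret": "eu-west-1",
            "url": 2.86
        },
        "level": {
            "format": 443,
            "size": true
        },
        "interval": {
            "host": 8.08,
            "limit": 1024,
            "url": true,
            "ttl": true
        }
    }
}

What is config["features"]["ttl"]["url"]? 2.86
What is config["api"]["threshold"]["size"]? True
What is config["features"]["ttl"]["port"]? "warning"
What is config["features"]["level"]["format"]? 443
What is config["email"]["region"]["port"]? 27017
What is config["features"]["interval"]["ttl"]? True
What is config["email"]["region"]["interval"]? "eu-west-1"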